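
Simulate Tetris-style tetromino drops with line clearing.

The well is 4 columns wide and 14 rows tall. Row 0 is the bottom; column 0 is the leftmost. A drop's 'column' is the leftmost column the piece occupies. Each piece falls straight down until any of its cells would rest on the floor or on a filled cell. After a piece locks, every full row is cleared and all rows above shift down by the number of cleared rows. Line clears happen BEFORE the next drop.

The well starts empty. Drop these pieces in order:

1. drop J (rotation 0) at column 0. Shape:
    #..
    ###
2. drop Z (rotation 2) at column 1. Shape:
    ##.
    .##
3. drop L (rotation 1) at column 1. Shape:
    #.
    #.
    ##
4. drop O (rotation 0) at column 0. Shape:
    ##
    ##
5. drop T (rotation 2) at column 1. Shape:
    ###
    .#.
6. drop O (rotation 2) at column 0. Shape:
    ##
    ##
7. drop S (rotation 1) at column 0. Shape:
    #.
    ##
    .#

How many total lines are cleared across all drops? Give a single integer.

Answer: 0

Derivation:
Drop 1: J rot0 at col 0 lands with bottom-row=0; cleared 0 line(s) (total 0); column heights now [2 1 1 0], max=2
Drop 2: Z rot2 at col 1 lands with bottom-row=1; cleared 0 line(s) (total 0); column heights now [2 3 3 2], max=3
Drop 3: L rot1 at col 1 lands with bottom-row=3; cleared 0 line(s) (total 0); column heights now [2 6 4 2], max=6
Drop 4: O rot0 at col 0 lands with bottom-row=6; cleared 0 line(s) (total 0); column heights now [8 8 4 2], max=8
Drop 5: T rot2 at col 1 lands with bottom-row=7; cleared 0 line(s) (total 0); column heights now [8 9 9 9], max=9
Drop 6: O rot2 at col 0 lands with bottom-row=9; cleared 0 line(s) (total 0); column heights now [11 11 9 9], max=11
Drop 7: S rot1 at col 0 lands with bottom-row=11; cleared 0 line(s) (total 0); column heights now [14 13 9 9], max=14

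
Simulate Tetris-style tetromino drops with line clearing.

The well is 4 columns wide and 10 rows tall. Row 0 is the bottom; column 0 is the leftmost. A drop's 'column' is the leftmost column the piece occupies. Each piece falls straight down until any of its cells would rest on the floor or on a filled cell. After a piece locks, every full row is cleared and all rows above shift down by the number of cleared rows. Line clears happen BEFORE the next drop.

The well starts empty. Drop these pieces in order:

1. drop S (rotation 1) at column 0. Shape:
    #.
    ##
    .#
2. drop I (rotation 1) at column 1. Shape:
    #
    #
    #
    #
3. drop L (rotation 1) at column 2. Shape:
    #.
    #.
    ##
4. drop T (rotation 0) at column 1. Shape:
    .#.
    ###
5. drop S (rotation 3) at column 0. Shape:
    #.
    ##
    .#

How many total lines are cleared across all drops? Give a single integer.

Drop 1: S rot1 at col 0 lands with bottom-row=0; cleared 0 line(s) (total 0); column heights now [3 2 0 0], max=3
Drop 2: I rot1 at col 1 lands with bottom-row=2; cleared 0 line(s) (total 0); column heights now [3 6 0 0], max=6
Drop 3: L rot1 at col 2 lands with bottom-row=0; cleared 0 line(s) (total 0); column heights now [3 6 3 1], max=6
Drop 4: T rot0 at col 1 lands with bottom-row=6; cleared 0 line(s) (total 0); column heights now [3 7 8 7], max=8
Drop 5: S rot3 at col 0 lands with bottom-row=7; cleared 0 line(s) (total 0); column heights now [10 9 8 7], max=10

Answer: 0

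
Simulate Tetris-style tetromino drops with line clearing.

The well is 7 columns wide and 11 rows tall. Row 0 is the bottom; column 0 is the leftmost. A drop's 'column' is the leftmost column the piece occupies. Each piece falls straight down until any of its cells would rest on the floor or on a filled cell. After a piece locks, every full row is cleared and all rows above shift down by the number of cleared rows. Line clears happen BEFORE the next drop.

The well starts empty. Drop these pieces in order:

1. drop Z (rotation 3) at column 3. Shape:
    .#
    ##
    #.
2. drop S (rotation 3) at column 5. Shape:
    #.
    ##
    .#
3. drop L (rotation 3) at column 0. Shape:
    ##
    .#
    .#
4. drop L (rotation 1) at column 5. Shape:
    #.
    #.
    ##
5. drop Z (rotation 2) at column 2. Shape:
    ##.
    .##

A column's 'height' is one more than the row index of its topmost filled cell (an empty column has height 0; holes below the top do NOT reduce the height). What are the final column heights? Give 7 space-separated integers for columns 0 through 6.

Drop 1: Z rot3 at col 3 lands with bottom-row=0; cleared 0 line(s) (total 0); column heights now [0 0 0 2 3 0 0], max=3
Drop 2: S rot3 at col 5 lands with bottom-row=0; cleared 0 line(s) (total 0); column heights now [0 0 0 2 3 3 2], max=3
Drop 3: L rot3 at col 0 lands with bottom-row=0; cleared 0 line(s) (total 0); column heights now [3 3 0 2 3 3 2], max=3
Drop 4: L rot1 at col 5 lands with bottom-row=3; cleared 0 line(s) (total 0); column heights now [3 3 0 2 3 6 4], max=6
Drop 5: Z rot2 at col 2 lands with bottom-row=3; cleared 0 line(s) (total 0); column heights now [3 3 5 5 4 6 4], max=6

Answer: 3 3 5 5 4 6 4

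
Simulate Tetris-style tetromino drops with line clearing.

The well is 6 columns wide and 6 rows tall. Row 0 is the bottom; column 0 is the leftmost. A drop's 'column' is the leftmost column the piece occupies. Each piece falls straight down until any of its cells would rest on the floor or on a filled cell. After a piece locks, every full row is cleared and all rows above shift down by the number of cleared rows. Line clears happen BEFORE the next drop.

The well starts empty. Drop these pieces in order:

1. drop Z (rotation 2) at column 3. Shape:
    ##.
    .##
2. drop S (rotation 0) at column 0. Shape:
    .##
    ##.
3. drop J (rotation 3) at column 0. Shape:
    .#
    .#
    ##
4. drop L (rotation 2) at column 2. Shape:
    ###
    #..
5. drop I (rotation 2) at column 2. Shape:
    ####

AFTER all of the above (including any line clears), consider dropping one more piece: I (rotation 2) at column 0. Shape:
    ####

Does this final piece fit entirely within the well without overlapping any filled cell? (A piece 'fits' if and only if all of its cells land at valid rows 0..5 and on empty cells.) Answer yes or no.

Answer: yes

Derivation:
Drop 1: Z rot2 at col 3 lands with bottom-row=0; cleared 0 line(s) (total 0); column heights now [0 0 0 2 2 1], max=2
Drop 2: S rot0 at col 0 lands with bottom-row=0; cleared 0 line(s) (total 0); column heights now [1 2 2 2 2 1], max=2
Drop 3: J rot3 at col 0 lands with bottom-row=2; cleared 0 line(s) (total 0); column heights now [3 5 2 2 2 1], max=5
Drop 4: L rot2 at col 2 lands with bottom-row=2; cleared 0 line(s) (total 0); column heights now [3 5 4 4 4 1], max=5
Drop 5: I rot2 at col 2 lands with bottom-row=4; cleared 0 line(s) (total 0); column heights now [3 5 5 5 5 5], max=5
Test piece I rot2 at col 0 (width 4): heights before test = [3 5 5 5 5 5]; fits = True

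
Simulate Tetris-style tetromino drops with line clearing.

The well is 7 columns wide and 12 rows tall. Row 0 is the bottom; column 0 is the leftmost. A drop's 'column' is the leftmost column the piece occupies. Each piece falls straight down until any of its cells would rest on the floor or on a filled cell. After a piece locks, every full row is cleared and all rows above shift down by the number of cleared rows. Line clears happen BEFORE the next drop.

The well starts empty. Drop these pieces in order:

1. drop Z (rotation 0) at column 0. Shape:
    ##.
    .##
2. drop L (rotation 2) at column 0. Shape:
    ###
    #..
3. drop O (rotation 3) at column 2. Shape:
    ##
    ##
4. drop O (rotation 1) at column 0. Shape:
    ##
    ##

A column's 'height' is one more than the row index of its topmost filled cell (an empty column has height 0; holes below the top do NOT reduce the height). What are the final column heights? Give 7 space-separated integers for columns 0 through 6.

Drop 1: Z rot0 at col 0 lands with bottom-row=0; cleared 0 line(s) (total 0); column heights now [2 2 1 0 0 0 0], max=2
Drop 2: L rot2 at col 0 lands with bottom-row=2; cleared 0 line(s) (total 0); column heights now [4 4 4 0 0 0 0], max=4
Drop 3: O rot3 at col 2 lands with bottom-row=4; cleared 0 line(s) (total 0); column heights now [4 4 6 6 0 0 0], max=6
Drop 4: O rot1 at col 0 lands with bottom-row=4; cleared 0 line(s) (total 0); column heights now [6 6 6 6 0 0 0], max=6

Answer: 6 6 6 6 0 0 0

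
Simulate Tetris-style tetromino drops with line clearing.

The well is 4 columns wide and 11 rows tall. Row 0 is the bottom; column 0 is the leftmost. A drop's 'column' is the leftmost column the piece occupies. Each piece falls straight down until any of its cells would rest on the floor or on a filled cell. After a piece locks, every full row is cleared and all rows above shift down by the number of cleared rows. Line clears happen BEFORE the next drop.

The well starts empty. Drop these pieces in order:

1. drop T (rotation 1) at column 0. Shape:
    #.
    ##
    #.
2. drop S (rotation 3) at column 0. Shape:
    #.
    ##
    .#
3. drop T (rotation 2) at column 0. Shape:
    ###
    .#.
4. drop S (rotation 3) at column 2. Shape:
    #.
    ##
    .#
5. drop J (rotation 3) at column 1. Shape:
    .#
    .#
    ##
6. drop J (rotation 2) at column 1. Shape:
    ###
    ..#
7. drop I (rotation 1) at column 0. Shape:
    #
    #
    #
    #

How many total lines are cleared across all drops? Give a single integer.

Answer: 1

Derivation:
Drop 1: T rot1 at col 0 lands with bottom-row=0; cleared 0 line(s) (total 0); column heights now [3 2 0 0], max=3
Drop 2: S rot3 at col 0 lands with bottom-row=2; cleared 0 line(s) (total 0); column heights now [5 4 0 0], max=5
Drop 3: T rot2 at col 0 lands with bottom-row=4; cleared 0 line(s) (total 0); column heights now [6 6 6 0], max=6
Drop 4: S rot3 at col 2 lands with bottom-row=5; cleared 1 line(s) (total 1); column heights now [5 5 7 6], max=7
Drop 5: J rot3 at col 1 lands with bottom-row=7; cleared 0 line(s) (total 1); column heights now [5 8 10 6], max=10
Drop 6: J rot2 at col 1 lands with bottom-row=9; cleared 0 line(s) (total 1); column heights now [5 11 11 11], max=11
Drop 7: I rot1 at col 0 lands with bottom-row=5; cleared 0 line(s) (total 1); column heights now [9 11 11 11], max=11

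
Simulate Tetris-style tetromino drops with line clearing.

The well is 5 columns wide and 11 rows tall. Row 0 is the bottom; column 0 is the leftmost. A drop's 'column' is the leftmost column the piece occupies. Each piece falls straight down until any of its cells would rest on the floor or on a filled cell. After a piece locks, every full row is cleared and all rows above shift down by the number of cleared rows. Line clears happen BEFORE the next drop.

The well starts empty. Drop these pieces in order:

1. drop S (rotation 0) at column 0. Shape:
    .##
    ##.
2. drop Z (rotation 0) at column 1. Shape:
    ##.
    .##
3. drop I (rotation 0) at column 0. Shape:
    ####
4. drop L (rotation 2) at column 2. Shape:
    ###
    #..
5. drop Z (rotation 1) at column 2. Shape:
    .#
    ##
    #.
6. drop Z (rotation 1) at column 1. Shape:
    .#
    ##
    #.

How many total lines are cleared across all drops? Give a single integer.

Answer: 0

Derivation:
Drop 1: S rot0 at col 0 lands with bottom-row=0; cleared 0 line(s) (total 0); column heights now [1 2 2 0 0], max=2
Drop 2: Z rot0 at col 1 lands with bottom-row=2; cleared 0 line(s) (total 0); column heights now [1 4 4 3 0], max=4
Drop 3: I rot0 at col 0 lands with bottom-row=4; cleared 0 line(s) (total 0); column heights now [5 5 5 5 0], max=5
Drop 4: L rot2 at col 2 lands with bottom-row=5; cleared 0 line(s) (total 0); column heights now [5 5 7 7 7], max=7
Drop 5: Z rot1 at col 2 lands with bottom-row=7; cleared 0 line(s) (total 0); column heights now [5 5 9 10 7], max=10
Drop 6: Z rot1 at col 1 lands with bottom-row=8; cleared 0 line(s) (total 0); column heights now [5 10 11 10 7], max=11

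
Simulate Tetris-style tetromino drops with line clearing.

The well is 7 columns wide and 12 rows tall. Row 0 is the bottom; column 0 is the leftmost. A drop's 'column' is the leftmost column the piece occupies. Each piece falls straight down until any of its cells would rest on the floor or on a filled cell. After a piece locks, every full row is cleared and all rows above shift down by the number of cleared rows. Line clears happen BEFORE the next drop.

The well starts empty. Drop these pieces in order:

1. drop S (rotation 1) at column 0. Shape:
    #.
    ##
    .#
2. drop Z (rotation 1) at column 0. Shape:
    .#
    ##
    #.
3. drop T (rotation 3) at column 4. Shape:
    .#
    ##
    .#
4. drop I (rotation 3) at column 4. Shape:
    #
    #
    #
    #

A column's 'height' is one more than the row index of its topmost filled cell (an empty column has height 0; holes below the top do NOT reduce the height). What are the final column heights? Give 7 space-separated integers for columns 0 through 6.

Answer: 5 6 0 0 6 3 0

Derivation:
Drop 1: S rot1 at col 0 lands with bottom-row=0; cleared 0 line(s) (total 0); column heights now [3 2 0 0 0 0 0], max=3
Drop 2: Z rot1 at col 0 lands with bottom-row=3; cleared 0 line(s) (total 0); column heights now [5 6 0 0 0 0 0], max=6
Drop 3: T rot3 at col 4 lands with bottom-row=0; cleared 0 line(s) (total 0); column heights now [5 6 0 0 2 3 0], max=6
Drop 4: I rot3 at col 4 lands with bottom-row=2; cleared 0 line(s) (total 0); column heights now [5 6 0 0 6 3 0], max=6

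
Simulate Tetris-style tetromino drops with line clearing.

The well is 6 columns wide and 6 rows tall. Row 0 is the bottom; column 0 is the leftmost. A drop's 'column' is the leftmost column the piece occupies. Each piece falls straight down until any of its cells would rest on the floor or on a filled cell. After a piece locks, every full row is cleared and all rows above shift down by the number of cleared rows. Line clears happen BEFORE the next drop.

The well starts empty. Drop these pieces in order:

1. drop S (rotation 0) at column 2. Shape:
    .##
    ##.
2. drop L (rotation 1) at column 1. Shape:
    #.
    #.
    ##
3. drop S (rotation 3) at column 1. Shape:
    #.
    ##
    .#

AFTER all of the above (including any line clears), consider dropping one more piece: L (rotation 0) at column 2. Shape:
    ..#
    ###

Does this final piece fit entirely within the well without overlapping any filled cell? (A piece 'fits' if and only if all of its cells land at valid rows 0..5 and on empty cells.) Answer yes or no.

Drop 1: S rot0 at col 2 lands with bottom-row=0; cleared 0 line(s) (total 0); column heights now [0 0 1 2 2 0], max=2
Drop 2: L rot1 at col 1 lands with bottom-row=1; cleared 0 line(s) (total 0); column heights now [0 4 2 2 2 0], max=4
Drop 3: S rot3 at col 1 lands with bottom-row=3; cleared 0 line(s) (total 0); column heights now [0 6 5 2 2 0], max=6
Test piece L rot0 at col 2 (width 3): heights before test = [0 6 5 2 2 0]; fits = False

Answer: no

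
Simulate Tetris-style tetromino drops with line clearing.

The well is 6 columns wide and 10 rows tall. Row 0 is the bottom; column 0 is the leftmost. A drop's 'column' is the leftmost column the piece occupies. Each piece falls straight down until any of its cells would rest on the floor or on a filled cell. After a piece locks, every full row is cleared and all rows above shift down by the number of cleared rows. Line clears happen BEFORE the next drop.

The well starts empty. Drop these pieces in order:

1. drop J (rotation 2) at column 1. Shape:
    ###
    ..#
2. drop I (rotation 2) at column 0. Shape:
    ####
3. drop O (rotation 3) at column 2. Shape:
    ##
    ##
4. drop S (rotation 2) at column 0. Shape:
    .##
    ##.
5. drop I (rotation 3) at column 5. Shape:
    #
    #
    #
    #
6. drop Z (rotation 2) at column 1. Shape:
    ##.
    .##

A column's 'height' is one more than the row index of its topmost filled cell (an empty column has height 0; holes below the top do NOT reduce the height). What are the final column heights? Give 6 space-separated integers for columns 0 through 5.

Drop 1: J rot2 at col 1 lands with bottom-row=0; cleared 0 line(s) (total 0); column heights now [0 2 2 2 0 0], max=2
Drop 2: I rot2 at col 0 lands with bottom-row=2; cleared 0 line(s) (total 0); column heights now [3 3 3 3 0 0], max=3
Drop 3: O rot3 at col 2 lands with bottom-row=3; cleared 0 line(s) (total 0); column heights now [3 3 5 5 0 0], max=5
Drop 4: S rot2 at col 0 lands with bottom-row=4; cleared 0 line(s) (total 0); column heights now [5 6 6 5 0 0], max=6
Drop 5: I rot3 at col 5 lands with bottom-row=0; cleared 0 line(s) (total 0); column heights now [5 6 6 5 0 4], max=6
Drop 6: Z rot2 at col 1 lands with bottom-row=6; cleared 0 line(s) (total 0); column heights now [5 8 8 7 0 4], max=8

Answer: 5 8 8 7 0 4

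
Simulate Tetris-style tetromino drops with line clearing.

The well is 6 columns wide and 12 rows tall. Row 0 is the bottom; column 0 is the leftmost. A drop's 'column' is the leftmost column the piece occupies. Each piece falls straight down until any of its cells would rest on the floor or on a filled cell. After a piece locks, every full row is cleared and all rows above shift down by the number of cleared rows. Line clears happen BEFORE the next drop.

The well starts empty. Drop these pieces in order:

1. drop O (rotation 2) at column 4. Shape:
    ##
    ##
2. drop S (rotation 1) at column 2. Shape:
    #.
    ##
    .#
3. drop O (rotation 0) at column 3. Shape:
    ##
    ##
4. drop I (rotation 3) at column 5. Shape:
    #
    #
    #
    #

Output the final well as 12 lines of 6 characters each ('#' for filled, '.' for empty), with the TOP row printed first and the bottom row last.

Answer: ......
......
......
......
......
......
.....#
.....#
...###
..####
..####
...###

Derivation:
Drop 1: O rot2 at col 4 lands with bottom-row=0; cleared 0 line(s) (total 0); column heights now [0 0 0 0 2 2], max=2
Drop 2: S rot1 at col 2 lands with bottom-row=0; cleared 0 line(s) (total 0); column heights now [0 0 3 2 2 2], max=3
Drop 3: O rot0 at col 3 lands with bottom-row=2; cleared 0 line(s) (total 0); column heights now [0 0 3 4 4 2], max=4
Drop 4: I rot3 at col 5 lands with bottom-row=2; cleared 0 line(s) (total 0); column heights now [0 0 3 4 4 6], max=6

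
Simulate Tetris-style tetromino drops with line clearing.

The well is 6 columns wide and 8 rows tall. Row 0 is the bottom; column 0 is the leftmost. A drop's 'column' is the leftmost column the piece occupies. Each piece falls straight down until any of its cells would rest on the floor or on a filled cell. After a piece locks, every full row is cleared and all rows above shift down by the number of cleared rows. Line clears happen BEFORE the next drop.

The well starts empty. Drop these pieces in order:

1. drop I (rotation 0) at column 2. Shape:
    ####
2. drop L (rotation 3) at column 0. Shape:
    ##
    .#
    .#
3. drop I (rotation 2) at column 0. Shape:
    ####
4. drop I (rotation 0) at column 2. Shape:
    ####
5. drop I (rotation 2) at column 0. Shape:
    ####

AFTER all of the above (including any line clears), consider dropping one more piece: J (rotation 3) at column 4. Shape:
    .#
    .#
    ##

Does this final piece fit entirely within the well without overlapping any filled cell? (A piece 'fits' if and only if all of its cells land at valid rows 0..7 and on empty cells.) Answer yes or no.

Answer: yes

Derivation:
Drop 1: I rot0 at col 2 lands with bottom-row=0; cleared 0 line(s) (total 0); column heights now [0 0 1 1 1 1], max=1
Drop 2: L rot3 at col 0 lands with bottom-row=0; cleared 0 line(s) (total 0); column heights now [3 3 1 1 1 1], max=3
Drop 3: I rot2 at col 0 lands with bottom-row=3; cleared 0 line(s) (total 0); column heights now [4 4 4 4 1 1], max=4
Drop 4: I rot0 at col 2 lands with bottom-row=4; cleared 0 line(s) (total 0); column heights now [4 4 5 5 5 5], max=5
Drop 5: I rot2 at col 0 lands with bottom-row=5; cleared 0 line(s) (total 0); column heights now [6 6 6 6 5 5], max=6
Test piece J rot3 at col 4 (width 2): heights before test = [6 6 6 6 5 5]; fits = True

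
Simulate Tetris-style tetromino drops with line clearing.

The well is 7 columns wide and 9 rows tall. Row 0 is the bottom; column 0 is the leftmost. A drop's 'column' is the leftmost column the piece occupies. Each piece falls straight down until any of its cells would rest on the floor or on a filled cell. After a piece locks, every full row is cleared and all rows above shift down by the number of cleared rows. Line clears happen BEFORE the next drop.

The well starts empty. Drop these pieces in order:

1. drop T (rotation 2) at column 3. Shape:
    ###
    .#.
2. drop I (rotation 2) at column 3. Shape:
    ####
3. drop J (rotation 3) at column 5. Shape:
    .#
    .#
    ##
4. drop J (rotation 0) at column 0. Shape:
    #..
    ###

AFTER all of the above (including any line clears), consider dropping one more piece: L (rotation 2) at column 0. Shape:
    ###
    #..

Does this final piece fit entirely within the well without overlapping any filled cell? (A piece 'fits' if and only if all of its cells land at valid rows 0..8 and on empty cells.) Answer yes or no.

Drop 1: T rot2 at col 3 lands with bottom-row=0; cleared 0 line(s) (total 0); column heights now [0 0 0 2 2 2 0], max=2
Drop 2: I rot2 at col 3 lands with bottom-row=2; cleared 0 line(s) (total 0); column heights now [0 0 0 3 3 3 3], max=3
Drop 3: J rot3 at col 5 lands with bottom-row=3; cleared 0 line(s) (total 0); column heights now [0 0 0 3 3 4 6], max=6
Drop 4: J rot0 at col 0 lands with bottom-row=0; cleared 0 line(s) (total 0); column heights now [2 1 1 3 3 4 6], max=6
Test piece L rot2 at col 0 (width 3): heights before test = [2 1 1 3 3 4 6]; fits = True

Answer: yes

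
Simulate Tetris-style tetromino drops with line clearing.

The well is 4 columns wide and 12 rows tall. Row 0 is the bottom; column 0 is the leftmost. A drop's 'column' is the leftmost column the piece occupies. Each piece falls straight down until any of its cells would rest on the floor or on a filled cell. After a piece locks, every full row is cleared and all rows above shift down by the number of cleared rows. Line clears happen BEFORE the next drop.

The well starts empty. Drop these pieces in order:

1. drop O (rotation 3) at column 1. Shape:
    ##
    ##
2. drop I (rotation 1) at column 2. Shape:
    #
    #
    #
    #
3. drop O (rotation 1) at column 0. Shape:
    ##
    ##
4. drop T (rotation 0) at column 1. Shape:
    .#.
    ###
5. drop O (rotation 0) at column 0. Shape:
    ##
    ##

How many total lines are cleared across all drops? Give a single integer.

Answer: 0

Derivation:
Drop 1: O rot3 at col 1 lands with bottom-row=0; cleared 0 line(s) (total 0); column heights now [0 2 2 0], max=2
Drop 2: I rot1 at col 2 lands with bottom-row=2; cleared 0 line(s) (total 0); column heights now [0 2 6 0], max=6
Drop 3: O rot1 at col 0 lands with bottom-row=2; cleared 0 line(s) (total 0); column heights now [4 4 6 0], max=6
Drop 4: T rot0 at col 1 lands with bottom-row=6; cleared 0 line(s) (total 0); column heights now [4 7 8 7], max=8
Drop 5: O rot0 at col 0 lands with bottom-row=7; cleared 0 line(s) (total 0); column heights now [9 9 8 7], max=9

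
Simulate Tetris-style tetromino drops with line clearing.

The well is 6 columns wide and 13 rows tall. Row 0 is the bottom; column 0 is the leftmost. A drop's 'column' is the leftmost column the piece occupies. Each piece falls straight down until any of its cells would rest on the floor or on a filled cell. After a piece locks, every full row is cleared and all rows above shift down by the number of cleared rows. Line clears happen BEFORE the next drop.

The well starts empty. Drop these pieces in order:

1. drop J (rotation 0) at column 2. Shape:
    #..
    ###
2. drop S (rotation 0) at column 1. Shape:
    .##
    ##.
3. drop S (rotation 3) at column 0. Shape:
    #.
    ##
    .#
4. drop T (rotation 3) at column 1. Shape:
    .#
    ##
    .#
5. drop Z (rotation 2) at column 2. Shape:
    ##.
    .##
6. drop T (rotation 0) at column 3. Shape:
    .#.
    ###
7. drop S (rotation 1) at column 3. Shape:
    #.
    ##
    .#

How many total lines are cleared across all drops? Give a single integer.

Answer: 0

Derivation:
Drop 1: J rot0 at col 2 lands with bottom-row=0; cleared 0 line(s) (total 0); column heights now [0 0 2 1 1 0], max=2
Drop 2: S rot0 at col 1 lands with bottom-row=2; cleared 0 line(s) (total 0); column heights now [0 3 4 4 1 0], max=4
Drop 3: S rot3 at col 0 lands with bottom-row=3; cleared 0 line(s) (total 0); column heights now [6 5 4 4 1 0], max=6
Drop 4: T rot3 at col 1 lands with bottom-row=4; cleared 0 line(s) (total 0); column heights now [6 6 7 4 1 0], max=7
Drop 5: Z rot2 at col 2 lands with bottom-row=6; cleared 0 line(s) (total 0); column heights now [6 6 8 8 7 0], max=8
Drop 6: T rot0 at col 3 lands with bottom-row=8; cleared 0 line(s) (total 0); column heights now [6 6 8 9 10 9], max=10
Drop 7: S rot1 at col 3 lands with bottom-row=10; cleared 0 line(s) (total 0); column heights now [6 6 8 13 12 9], max=13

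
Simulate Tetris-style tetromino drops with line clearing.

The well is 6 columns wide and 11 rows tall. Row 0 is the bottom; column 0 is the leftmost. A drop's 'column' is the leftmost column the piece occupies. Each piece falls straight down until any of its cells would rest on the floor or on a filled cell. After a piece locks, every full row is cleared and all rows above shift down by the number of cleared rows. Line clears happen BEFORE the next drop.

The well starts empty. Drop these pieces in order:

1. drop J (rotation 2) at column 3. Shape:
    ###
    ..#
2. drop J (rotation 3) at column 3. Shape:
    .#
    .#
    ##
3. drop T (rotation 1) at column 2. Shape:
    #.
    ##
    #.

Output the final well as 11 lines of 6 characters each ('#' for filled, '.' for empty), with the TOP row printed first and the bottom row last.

Answer: ......
......
......
......
......
......
..#.#.
..###.
..###.
...###
.....#

Derivation:
Drop 1: J rot2 at col 3 lands with bottom-row=0; cleared 0 line(s) (total 0); column heights now [0 0 0 2 2 2], max=2
Drop 2: J rot3 at col 3 lands with bottom-row=2; cleared 0 line(s) (total 0); column heights now [0 0 0 3 5 2], max=5
Drop 3: T rot1 at col 2 lands with bottom-row=2; cleared 0 line(s) (total 0); column heights now [0 0 5 4 5 2], max=5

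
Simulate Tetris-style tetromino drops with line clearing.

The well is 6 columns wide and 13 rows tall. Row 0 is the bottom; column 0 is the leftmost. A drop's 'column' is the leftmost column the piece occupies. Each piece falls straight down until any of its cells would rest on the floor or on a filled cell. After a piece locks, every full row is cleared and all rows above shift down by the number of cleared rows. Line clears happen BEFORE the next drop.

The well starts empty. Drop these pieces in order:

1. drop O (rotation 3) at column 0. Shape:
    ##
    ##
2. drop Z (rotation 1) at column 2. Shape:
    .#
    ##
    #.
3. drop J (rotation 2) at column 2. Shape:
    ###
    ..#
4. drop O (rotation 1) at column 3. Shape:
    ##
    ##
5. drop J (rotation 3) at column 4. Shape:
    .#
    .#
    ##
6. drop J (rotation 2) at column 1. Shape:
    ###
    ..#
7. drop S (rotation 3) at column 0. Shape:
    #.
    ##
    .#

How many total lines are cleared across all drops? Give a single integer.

Answer: 0

Derivation:
Drop 1: O rot3 at col 0 lands with bottom-row=0; cleared 0 line(s) (total 0); column heights now [2 2 0 0 0 0], max=2
Drop 2: Z rot1 at col 2 lands with bottom-row=0; cleared 0 line(s) (total 0); column heights now [2 2 2 3 0 0], max=3
Drop 3: J rot2 at col 2 lands with bottom-row=2; cleared 0 line(s) (total 0); column heights now [2 2 4 4 4 0], max=4
Drop 4: O rot1 at col 3 lands with bottom-row=4; cleared 0 line(s) (total 0); column heights now [2 2 4 6 6 0], max=6
Drop 5: J rot3 at col 4 lands with bottom-row=6; cleared 0 line(s) (total 0); column heights now [2 2 4 6 7 9], max=9
Drop 6: J rot2 at col 1 lands with bottom-row=6; cleared 0 line(s) (total 0); column heights now [2 8 8 8 7 9], max=9
Drop 7: S rot3 at col 0 lands with bottom-row=8; cleared 0 line(s) (total 0); column heights now [11 10 8 8 7 9], max=11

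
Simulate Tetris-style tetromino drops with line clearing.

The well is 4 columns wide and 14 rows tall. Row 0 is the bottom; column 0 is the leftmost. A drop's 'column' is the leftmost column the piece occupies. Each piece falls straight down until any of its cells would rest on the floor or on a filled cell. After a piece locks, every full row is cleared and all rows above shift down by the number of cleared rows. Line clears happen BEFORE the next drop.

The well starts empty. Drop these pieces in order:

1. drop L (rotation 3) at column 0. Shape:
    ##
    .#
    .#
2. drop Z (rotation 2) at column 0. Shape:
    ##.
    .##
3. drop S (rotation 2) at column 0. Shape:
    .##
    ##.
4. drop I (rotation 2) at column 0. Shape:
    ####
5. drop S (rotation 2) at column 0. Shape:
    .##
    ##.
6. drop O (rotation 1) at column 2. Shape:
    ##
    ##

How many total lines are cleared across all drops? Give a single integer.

Drop 1: L rot3 at col 0 lands with bottom-row=0; cleared 0 line(s) (total 0); column heights now [3 3 0 0], max=3
Drop 2: Z rot2 at col 0 lands with bottom-row=3; cleared 0 line(s) (total 0); column heights now [5 5 4 0], max=5
Drop 3: S rot2 at col 0 lands with bottom-row=5; cleared 0 line(s) (total 0); column heights now [6 7 7 0], max=7
Drop 4: I rot2 at col 0 lands with bottom-row=7; cleared 1 line(s) (total 1); column heights now [6 7 7 0], max=7
Drop 5: S rot2 at col 0 lands with bottom-row=7; cleared 0 line(s) (total 1); column heights now [8 9 9 0], max=9
Drop 6: O rot1 at col 2 lands with bottom-row=9; cleared 0 line(s) (total 1); column heights now [8 9 11 11], max=11

Answer: 1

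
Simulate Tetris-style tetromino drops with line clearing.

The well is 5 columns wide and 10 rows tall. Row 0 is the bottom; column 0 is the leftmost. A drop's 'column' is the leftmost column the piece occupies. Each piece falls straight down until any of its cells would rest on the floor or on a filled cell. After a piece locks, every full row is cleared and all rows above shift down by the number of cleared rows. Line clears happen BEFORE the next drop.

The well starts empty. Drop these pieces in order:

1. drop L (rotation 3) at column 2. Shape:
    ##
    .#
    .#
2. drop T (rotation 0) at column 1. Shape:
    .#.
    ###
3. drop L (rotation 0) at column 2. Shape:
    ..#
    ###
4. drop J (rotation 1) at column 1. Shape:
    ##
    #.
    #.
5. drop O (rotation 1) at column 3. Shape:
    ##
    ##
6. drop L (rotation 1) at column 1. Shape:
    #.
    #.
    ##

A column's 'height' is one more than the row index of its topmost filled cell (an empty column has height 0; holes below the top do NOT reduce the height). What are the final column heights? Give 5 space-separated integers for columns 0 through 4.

Answer: 0 10 8 9 9

Derivation:
Drop 1: L rot3 at col 2 lands with bottom-row=0; cleared 0 line(s) (total 0); column heights now [0 0 3 3 0], max=3
Drop 2: T rot0 at col 1 lands with bottom-row=3; cleared 0 line(s) (total 0); column heights now [0 4 5 4 0], max=5
Drop 3: L rot0 at col 2 lands with bottom-row=5; cleared 0 line(s) (total 0); column heights now [0 4 6 6 7], max=7
Drop 4: J rot1 at col 1 lands with bottom-row=4; cleared 0 line(s) (total 0); column heights now [0 7 7 6 7], max=7
Drop 5: O rot1 at col 3 lands with bottom-row=7; cleared 0 line(s) (total 0); column heights now [0 7 7 9 9], max=9
Drop 6: L rot1 at col 1 lands with bottom-row=7; cleared 0 line(s) (total 0); column heights now [0 10 8 9 9], max=10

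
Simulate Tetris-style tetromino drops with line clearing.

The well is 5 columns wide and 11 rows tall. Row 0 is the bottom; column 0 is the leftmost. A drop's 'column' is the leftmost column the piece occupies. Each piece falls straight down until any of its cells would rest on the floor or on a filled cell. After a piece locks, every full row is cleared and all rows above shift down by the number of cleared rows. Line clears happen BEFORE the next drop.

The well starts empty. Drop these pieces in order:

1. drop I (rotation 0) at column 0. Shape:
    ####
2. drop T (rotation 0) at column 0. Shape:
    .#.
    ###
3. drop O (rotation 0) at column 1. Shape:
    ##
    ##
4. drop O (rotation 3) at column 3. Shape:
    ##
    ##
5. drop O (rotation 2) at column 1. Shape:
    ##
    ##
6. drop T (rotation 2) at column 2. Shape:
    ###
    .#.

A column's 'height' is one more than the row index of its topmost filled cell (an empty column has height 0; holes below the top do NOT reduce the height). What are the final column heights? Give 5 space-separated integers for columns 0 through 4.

Drop 1: I rot0 at col 0 lands with bottom-row=0; cleared 0 line(s) (total 0); column heights now [1 1 1 1 0], max=1
Drop 2: T rot0 at col 0 lands with bottom-row=1; cleared 0 line(s) (total 0); column heights now [2 3 2 1 0], max=3
Drop 3: O rot0 at col 1 lands with bottom-row=3; cleared 0 line(s) (total 0); column heights now [2 5 5 1 0], max=5
Drop 4: O rot3 at col 3 lands with bottom-row=1; cleared 1 line(s) (total 1); column heights now [1 4 4 2 2], max=4
Drop 5: O rot2 at col 1 lands with bottom-row=4; cleared 0 line(s) (total 1); column heights now [1 6 6 2 2], max=6
Drop 6: T rot2 at col 2 lands with bottom-row=5; cleared 0 line(s) (total 1); column heights now [1 6 7 7 7], max=7

Answer: 1 6 7 7 7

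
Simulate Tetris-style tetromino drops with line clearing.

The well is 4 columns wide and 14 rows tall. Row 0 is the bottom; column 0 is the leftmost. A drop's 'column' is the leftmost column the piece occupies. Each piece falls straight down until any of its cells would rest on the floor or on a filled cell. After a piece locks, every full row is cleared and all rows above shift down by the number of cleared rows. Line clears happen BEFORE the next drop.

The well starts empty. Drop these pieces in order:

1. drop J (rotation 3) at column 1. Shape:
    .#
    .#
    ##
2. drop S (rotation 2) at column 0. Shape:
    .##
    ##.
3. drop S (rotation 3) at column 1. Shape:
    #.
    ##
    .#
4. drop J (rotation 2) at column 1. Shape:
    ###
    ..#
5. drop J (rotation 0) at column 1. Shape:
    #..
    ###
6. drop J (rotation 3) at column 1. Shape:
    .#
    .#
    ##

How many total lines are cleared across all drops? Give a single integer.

Drop 1: J rot3 at col 1 lands with bottom-row=0; cleared 0 line(s) (total 0); column heights now [0 1 3 0], max=3
Drop 2: S rot2 at col 0 lands with bottom-row=2; cleared 0 line(s) (total 0); column heights now [3 4 4 0], max=4
Drop 3: S rot3 at col 1 lands with bottom-row=4; cleared 0 line(s) (total 0); column heights now [3 7 6 0], max=7
Drop 4: J rot2 at col 1 lands with bottom-row=6; cleared 0 line(s) (total 0); column heights now [3 8 8 8], max=8
Drop 5: J rot0 at col 1 lands with bottom-row=8; cleared 0 line(s) (total 0); column heights now [3 10 9 9], max=10
Drop 6: J rot3 at col 1 lands with bottom-row=10; cleared 0 line(s) (total 0); column heights now [3 11 13 9], max=13

Answer: 0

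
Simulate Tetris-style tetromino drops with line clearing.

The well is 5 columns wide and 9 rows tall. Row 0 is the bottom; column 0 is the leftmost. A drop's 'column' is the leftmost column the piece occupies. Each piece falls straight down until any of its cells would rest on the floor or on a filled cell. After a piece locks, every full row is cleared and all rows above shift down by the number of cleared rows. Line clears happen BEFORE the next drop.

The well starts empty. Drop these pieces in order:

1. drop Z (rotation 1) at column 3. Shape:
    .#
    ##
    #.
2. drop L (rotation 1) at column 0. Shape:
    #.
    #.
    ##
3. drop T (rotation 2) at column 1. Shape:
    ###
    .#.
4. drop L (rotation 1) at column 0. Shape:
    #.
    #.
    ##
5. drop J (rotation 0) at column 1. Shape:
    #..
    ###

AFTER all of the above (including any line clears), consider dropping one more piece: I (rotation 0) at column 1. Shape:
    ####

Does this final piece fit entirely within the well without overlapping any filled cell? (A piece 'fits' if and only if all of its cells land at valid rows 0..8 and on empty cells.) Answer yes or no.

Answer: yes

Derivation:
Drop 1: Z rot1 at col 3 lands with bottom-row=0; cleared 0 line(s) (total 0); column heights now [0 0 0 2 3], max=3
Drop 2: L rot1 at col 0 lands with bottom-row=0; cleared 0 line(s) (total 0); column heights now [3 1 0 2 3], max=3
Drop 3: T rot2 at col 1 lands with bottom-row=1; cleared 1 line(s) (total 1); column heights now [2 1 2 2 2], max=2
Drop 4: L rot1 at col 0 lands with bottom-row=2; cleared 0 line(s) (total 1); column heights now [5 3 2 2 2], max=5
Drop 5: J rot0 at col 1 lands with bottom-row=3; cleared 0 line(s) (total 1); column heights now [5 5 4 4 2], max=5
Test piece I rot0 at col 1 (width 4): heights before test = [5 5 4 4 2]; fits = True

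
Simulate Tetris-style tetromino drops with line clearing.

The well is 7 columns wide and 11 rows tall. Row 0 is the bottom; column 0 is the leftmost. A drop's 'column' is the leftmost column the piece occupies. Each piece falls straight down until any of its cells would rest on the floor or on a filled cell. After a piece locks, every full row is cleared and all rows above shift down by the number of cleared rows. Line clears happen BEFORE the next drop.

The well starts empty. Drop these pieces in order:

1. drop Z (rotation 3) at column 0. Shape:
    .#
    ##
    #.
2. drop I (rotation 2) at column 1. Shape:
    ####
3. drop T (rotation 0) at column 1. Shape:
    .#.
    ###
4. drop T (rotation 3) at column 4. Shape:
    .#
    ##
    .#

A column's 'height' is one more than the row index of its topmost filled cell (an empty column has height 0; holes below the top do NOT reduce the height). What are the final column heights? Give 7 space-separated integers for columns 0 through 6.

Drop 1: Z rot3 at col 0 lands with bottom-row=0; cleared 0 line(s) (total 0); column heights now [2 3 0 0 0 0 0], max=3
Drop 2: I rot2 at col 1 lands with bottom-row=3; cleared 0 line(s) (total 0); column heights now [2 4 4 4 4 0 0], max=4
Drop 3: T rot0 at col 1 lands with bottom-row=4; cleared 0 line(s) (total 0); column heights now [2 5 6 5 4 0 0], max=6
Drop 4: T rot3 at col 4 lands with bottom-row=3; cleared 0 line(s) (total 0); column heights now [2 5 6 5 5 6 0], max=6

Answer: 2 5 6 5 5 6 0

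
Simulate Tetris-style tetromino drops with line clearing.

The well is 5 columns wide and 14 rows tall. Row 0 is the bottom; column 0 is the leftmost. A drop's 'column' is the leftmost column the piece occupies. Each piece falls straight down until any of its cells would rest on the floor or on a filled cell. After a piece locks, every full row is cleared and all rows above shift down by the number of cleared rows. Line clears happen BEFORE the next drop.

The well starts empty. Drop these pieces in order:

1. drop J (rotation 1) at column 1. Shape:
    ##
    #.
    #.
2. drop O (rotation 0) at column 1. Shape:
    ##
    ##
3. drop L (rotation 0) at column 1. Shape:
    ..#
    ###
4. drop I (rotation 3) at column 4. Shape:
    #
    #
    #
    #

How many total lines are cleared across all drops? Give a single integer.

Answer: 0

Derivation:
Drop 1: J rot1 at col 1 lands with bottom-row=0; cleared 0 line(s) (total 0); column heights now [0 3 3 0 0], max=3
Drop 2: O rot0 at col 1 lands with bottom-row=3; cleared 0 line(s) (total 0); column heights now [0 5 5 0 0], max=5
Drop 3: L rot0 at col 1 lands with bottom-row=5; cleared 0 line(s) (total 0); column heights now [0 6 6 7 0], max=7
Drop 4: I rot3 at col 4 lands with bottom-row=0; cleared 0 line(s) (total 0); column heights now [0 6 6 7 4], max=7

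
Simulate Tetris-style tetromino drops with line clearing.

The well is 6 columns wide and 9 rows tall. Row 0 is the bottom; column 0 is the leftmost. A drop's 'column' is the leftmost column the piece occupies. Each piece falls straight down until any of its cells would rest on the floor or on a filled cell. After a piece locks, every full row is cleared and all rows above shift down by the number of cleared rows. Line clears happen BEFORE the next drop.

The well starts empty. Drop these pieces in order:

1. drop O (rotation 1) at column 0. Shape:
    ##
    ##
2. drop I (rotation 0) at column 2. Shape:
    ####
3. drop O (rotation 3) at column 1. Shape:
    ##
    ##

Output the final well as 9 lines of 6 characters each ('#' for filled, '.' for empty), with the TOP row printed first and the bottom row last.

Drop 1: O rot1 at col 0 lands with bottom-row=0; cleared 0 line(s) (total 0); column heights now [2 2 0 0 0 0], max=2
Drop 2: I rot0 at col 2 lands with bottom-row=0; cleared 1 line(s) (total 1); column heights now [1 1 0 0 0 0], max=1
Drop 3: O rot3 at col 1 lands with bottom-row=1; cleared 0 line(s) (total 1); column heights now [1 3 3 0 0 0], max=3

Answer: ......
......
......
......
......
......
.##...
.##...
##....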